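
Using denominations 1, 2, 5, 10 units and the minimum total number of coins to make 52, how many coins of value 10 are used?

52 − 5×10→2 − 1×2→0
Count of 10: 5

5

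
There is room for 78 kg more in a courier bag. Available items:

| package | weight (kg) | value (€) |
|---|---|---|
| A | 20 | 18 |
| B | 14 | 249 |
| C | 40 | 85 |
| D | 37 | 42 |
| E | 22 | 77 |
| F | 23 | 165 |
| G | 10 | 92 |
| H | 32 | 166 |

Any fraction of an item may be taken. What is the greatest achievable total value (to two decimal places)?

666.81

Order: B (249/14=17.79) > G (92/10=9.20) > F (165/23=7.17) > H (166/32=5.19) > E (77/22=3.50) > C (85/40=2.12) > D (42/37=1.14) > A (18/20=0.90)
Fill: take B (14 @ 249) → take G (10 @ 92) → take F (23 @ 165) → take 31/32 of H → 160.81; 78/78 used.
Total value = 666.81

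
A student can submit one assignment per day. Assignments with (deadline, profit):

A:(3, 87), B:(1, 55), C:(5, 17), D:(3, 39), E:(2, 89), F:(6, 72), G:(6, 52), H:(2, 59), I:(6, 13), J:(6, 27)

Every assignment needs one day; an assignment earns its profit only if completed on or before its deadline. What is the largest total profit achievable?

386

Sort by profit descending; place each in the latest free slot ≤ its deadline.
Profit order: E=89 A=87 F=72 H=59 B=55 G=52 D=39 J=27 C=17 I=13
Assign: E→slot 2, A→slot 3, F→slot 6, H→slot 1, B skipped, G→slot 5, D skipped, J→slot 4, C skipped, I skipped.
Slots: [1:H] [2:E] [3:A] [4:J] [5:G] [6:F]
Profit = 59 + 89 + 87 + 27 + 52 + 72 = 386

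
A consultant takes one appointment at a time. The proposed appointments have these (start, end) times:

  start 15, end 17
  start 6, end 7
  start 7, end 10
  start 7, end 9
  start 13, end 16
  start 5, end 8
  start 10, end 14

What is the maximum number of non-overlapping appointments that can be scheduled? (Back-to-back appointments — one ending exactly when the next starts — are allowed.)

4

By end time: (6,7), (5,8), (7,9), (7,10), (10,14), (13,16), (15,17).
Pick (6,7); next start ≥ 7 → (7,9); next start ≥ 9 → (10,14); next start ≥ 14 → (15,17).
Selected 4 appointments.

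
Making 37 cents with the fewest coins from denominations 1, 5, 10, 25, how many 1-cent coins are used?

2

Use the largest denomination that fits, subtract, and repeat.
37 − 1×25→12 − 1×10→2 − 2×1→0
Count of 1: 2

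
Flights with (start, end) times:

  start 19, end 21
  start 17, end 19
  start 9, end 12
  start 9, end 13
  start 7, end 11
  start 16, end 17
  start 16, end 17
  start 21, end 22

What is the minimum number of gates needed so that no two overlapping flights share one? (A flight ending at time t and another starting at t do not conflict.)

3

The answer is the maximum number of intervals overlapping at any instant.
starts: [7, 9, 9, 16, 16, 17, 19, 21]
ends:   [11, 12, 13, 17, 17, 19, 21, 22]
s7→1 s9→2 s9→3  — peak 3.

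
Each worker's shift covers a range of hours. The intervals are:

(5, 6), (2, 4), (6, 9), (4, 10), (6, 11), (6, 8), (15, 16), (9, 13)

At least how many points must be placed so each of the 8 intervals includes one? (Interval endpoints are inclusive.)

Process intervals by earliest right end; each time one isn't hit yet, stab at its right endpoint.
By right end: [2,4]  [5,6]  [6,8]  [6,9]  [4,10]  [6,11]  [9,13]  [15,16]
[2,4] uncovered → point at 4; [5,6] uncovered → point at 6; [9,13] uncovered → point at 13; [15,16] uncovered → point at 16.
Points: 4, 6, 13, 16 (4 total).

4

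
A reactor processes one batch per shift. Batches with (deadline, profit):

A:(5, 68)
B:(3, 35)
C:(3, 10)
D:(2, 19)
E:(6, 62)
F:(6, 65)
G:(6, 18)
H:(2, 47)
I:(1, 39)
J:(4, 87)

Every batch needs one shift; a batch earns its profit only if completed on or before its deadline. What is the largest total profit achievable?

368

Sort by profit descending; place each in the latest free slot ≤ its deadline.
By profit: J(d4,87), A(d5,68), F(d6,65), E(d6,62), H(d2,47), I(d1,39), B(d3,35), D(d2,19), G(d6,18), C(d3,10)
J→slot 4; A→slot 5; F→slot 6; E→slot 3; H→slot 2; I→slot 1; B skipped; D skipped; G skipped; C skipped.
Profit = 39 + 47 + 62 + 87 + 68 + 65 = 368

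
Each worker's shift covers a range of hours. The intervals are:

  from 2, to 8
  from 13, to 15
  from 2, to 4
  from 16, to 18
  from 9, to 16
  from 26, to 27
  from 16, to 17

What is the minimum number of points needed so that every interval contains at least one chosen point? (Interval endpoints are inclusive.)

4

By right end: [2,4]  [2,8]  [13,15]  [9,16]  [16,17]  [16,18]  [26,27]
[2,4] uncovered → point at 4; [13,15] uncovered → point at 15; [16,17] uncovered → point at 17; [26,27] uncovered → point at 27.
Points: 4, 15, 17, 27 (4 total).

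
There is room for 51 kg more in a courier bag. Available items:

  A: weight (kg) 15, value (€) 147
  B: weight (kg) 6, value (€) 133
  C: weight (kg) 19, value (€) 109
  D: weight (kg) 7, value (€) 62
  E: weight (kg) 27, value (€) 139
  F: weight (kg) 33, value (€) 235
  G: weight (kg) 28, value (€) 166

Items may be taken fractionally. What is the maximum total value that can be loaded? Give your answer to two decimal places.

Order: B (133/6=22.17) > A (147/15=9.80) > D (62/7=8.86) > F (235/33=7.12) > G (166/28=5.93) > C (109/19=5.74) > E (139/27=5.15)
Fill: take B (6 @ 133) → take A (15 @ 147) → take D (7 @ 62) → take 23/33 of F → 163.79; 51/51 used.
Total value = 505.79

505.79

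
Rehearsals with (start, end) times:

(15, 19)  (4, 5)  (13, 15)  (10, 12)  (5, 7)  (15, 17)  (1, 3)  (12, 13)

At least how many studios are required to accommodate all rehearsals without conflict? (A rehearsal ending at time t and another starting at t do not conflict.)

Count concurrent intervals with a sweep; the peak is the room count.
starts: [1, 4, 5, 10, 12, 13, 15, 15]
ends:   [3, 5, 7, 12, 13, 15, 17, 19]
s1→1 e3→0 s4→1 e5→0 s5→1 e7→0 s10→1 e12→0 s12→1 e13→0 s13→1 e15→0 s15→1 s15→2  — peak 2.

2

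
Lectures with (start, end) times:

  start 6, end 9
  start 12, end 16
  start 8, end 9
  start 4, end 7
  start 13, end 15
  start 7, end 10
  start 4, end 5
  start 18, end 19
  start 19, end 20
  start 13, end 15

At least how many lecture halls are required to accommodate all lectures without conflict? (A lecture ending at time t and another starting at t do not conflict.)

3

Count concurrent intervals with a sweep; the peak is the room count.
Events (time:±→running): 4:+→1 4:+→2 5:-→1 6:+→2 7:-→1 7:+→2 8:+→3 … peak 3.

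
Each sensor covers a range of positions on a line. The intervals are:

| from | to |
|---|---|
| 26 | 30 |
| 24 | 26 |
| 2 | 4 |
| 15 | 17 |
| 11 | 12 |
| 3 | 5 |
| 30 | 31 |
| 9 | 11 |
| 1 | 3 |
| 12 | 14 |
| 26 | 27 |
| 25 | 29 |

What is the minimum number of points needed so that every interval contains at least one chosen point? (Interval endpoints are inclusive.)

Process intervals by earliest right end; each time one isn't hit yet, stab at its right endpoint.
Sorted: [1,3] [2,4] [3,5] [9,11] [11,12] [12,14] [15,17] [24,26] [26,27] [25,29] [26,30] [30,31]
{[1,3],[2,4],[3,5]} hit by 3; {[9,11],[11,12]} hit by 11; {[12,14]} hit by 14; {[15,17]} hit by 17; {[24,26],[26,27],[25,29],[26,30]} hit by 26; {[30,31]} hit by 31.
Points: 3, 11, 14, 17, 26, 31 (6 total).

6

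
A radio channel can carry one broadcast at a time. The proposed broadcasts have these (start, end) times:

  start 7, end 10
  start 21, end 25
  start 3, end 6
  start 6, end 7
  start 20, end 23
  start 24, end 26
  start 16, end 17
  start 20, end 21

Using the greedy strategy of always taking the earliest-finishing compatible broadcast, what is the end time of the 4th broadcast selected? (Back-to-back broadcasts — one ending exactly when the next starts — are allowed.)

17

Sorted by end: (3,6)  (6,7)  (7,10)  (16,17)  (20,21)  (20,23)  (21,25)  (24,26)
take (3,6); take (6,7); take (7,10); take (16,17); take (20,21); take (21,25); skip (24,26).
Selected: (3,6) (6,7) (7,10) (16,17) (20,21) (21,25)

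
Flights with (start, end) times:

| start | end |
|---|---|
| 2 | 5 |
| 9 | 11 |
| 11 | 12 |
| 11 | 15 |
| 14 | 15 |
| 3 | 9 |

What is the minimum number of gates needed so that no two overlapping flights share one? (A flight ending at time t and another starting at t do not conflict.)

2

Count concurrent intervals with a sweep; the peak is the room count.
starts: [2, 3, 9, 11, 11, 14]
ends:   [5, 9, 11, 12, 15, 15]
s2→1 s3→2  — peak 2.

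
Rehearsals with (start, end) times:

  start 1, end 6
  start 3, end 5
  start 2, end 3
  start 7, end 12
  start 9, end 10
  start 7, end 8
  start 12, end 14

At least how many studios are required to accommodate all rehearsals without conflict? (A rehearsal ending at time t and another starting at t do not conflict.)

2

The answer is the maximum number of intervals overlapping at any instant.
starts: [1, 2, 3, 7, 7, 9, 12]
ends:   [3, 5, 6, 8, 10, 12, 14]
s1→1 s2→2  — peak 2.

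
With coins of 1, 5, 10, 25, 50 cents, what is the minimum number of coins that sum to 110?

3

Greedy: take as many of the largest coin as possible, then repeat with the remainder.
110 − 2×50→10 − 1×10→0
Total coins = 2 + 1 = 3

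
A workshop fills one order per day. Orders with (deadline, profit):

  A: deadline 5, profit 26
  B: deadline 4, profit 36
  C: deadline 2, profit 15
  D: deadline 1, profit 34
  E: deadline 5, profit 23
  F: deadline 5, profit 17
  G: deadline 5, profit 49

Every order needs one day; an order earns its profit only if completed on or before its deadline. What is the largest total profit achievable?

168

Take jobs in profit order; each goes to the latest open slot no later than its deadline.
By profit: G(d5,49), B(d4,36), D(d1,34), A(d5,26), E(d5,23), F(d5,17), C(d2,15)
G→slot 5; B→slot 4; D→slot 1; A→slot 3; E→slot 2; F skipped; C skipped.
Profit = 34 + 23 + 26 + 36 + 49 = 168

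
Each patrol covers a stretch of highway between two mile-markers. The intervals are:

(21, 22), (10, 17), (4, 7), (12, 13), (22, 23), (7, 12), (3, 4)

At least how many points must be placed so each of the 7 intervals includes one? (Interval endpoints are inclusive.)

3

Process intervals by earliest right end; each time one isn't hit yet, stab at its right endpoint.
Sorted: [3,4] [4,7] [7,12] [12,13] [10,17] [21,22] [22,23]
{[3,4],[4,7]} hit by 4; {[7,12],[12,13],[10,17]} hit by 12; {[21,22],[22,23]} hit by 22.
Points: 4, 12, 22 (3 total).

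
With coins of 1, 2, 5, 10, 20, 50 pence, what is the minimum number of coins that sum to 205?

5

205 = 4×50 + 1×5
Total coins = 4 + 1 = 5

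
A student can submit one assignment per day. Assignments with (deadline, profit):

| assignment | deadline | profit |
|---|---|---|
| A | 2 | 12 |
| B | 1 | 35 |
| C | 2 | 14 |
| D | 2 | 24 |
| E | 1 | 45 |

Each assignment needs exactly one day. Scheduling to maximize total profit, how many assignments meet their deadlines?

2

Take jobs in profit order; each goes to the latest open slot no later than its deadline.
Profit order: E=45 B=35 D=24 C=14 A=12
Assign: E→slot 1, B skipped, D→slot 2, C skipped, A skipped.
Slots: [1:E] [2:D]
2 of 5 scheduled.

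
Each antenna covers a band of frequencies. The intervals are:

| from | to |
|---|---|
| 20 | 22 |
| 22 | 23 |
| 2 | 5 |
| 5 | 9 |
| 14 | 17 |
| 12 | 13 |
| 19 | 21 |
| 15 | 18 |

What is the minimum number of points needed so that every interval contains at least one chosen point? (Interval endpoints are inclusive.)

Sorted: [2,5] [5,9] [12,13] [14,17] [15,18] [19,21] [20,22] [22,23]
{[2,5],[5,9]} hit by 5; {[12,13]} hit by 13; {[14,17],[15,18]} hit by 17; {[19,21],[20,22]} hit by 21; {[22,23]} hit by 23.
Points: 5, 13, 17, 21, 23 (5 total).

5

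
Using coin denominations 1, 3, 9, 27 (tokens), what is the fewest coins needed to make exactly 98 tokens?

8

Greedy: take as many of the largest coin as possible, then repeat with the remainder.
98 = 3×27 + 1×9 + 2×3 + 2×1
Total coins = 3 + 1 + 2 + 2 = 8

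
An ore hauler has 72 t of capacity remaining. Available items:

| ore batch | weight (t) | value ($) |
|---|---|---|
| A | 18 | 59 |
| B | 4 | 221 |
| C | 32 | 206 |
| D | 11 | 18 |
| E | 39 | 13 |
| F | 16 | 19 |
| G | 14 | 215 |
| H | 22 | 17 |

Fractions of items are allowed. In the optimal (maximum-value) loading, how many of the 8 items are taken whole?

Greedy by value/weight ratio, highest first.
Ratios (sorted): B 55.25, G 15.36, C 6.44, A 3.28, D 1.64, F 1.19, H 0.77, E 0.33
take B (4 @ 221); take G (14 @ 215); take C (32 @ 206); take A (18 @ 59); take 4/11 of D → 6.55. Capacity used 72/72.
4 item(s) taken whole; one partial (take 4/11 of D).

4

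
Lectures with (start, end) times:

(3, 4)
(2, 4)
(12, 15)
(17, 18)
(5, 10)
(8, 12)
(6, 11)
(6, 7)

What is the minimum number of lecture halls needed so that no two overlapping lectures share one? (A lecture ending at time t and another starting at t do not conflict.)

Count concurrent intervals with a sweep; the peak is the room count.
Events (time:±→running): 2:+→1 3:+→2 4:-→1 4:-→0 5:+→1 6:+→2 6:+→3 … peak 3.

3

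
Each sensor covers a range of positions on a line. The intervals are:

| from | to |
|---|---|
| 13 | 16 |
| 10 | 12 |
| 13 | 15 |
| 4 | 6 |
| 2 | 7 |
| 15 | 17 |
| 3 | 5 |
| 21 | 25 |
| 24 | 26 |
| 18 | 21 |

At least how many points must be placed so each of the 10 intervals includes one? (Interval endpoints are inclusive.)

Sort by right endpoint; whenever an interval is uncovered, place a point at its right end.
By right end: [3,5]  [4,6]  [2,7]  [10,12]  [13,15]  [13,16]  [15,17]  [18,21]  [21,25]  [24,26]
[3,5] uncovered → point at 5; [10,12] uncovered → point at 12; [13,15] uncovered → point at 15; [18,21] uncovered → point at 21; [24,26] uncovered → point at 26.
Points: 5, 12, 15, 21, 26 (5 total).

5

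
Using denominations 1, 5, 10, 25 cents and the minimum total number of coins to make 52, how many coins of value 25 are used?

52 = 2×25 + 2×1
Count of 25: 2

2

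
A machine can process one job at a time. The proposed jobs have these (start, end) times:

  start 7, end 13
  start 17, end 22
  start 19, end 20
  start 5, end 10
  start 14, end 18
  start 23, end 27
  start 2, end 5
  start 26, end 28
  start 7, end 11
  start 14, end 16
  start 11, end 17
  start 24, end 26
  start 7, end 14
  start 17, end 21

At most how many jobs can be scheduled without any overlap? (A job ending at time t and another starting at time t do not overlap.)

6

Order by finish time; keep every interval that doesn't clash with the previous kept one.
By end time: (2,5), (5,10), (7,11), (7,13), (7,14), (14,16), (11,17), (14,18), (19,20), (17,21), (17,22), (24,26), (23,27), (26,28).
Pick (2,5); next start ≥ 5 → (5,10); next start ≥ 10 → (14,16); next start ≥ 16 → (19,20); next start ≥ 20 → (24,26); next start ≥ 26 → (26,28).
Selected 6 jobs.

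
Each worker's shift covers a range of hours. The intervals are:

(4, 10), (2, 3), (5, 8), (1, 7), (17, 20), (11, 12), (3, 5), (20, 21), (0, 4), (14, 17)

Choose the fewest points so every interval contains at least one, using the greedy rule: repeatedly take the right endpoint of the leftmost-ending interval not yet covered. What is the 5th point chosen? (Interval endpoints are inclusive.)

21

Sort by right endpoint; whenever an interval is uncovered, place a point at its right end.
By right end: [2,3]  [0,4]  [3,5]  [1,7]  [5,8]  [4,10]  [11,12]  [14,17]  [17,20]  [20,21]
[2,3] uncovered → point at 3; [5,8] uncovered → point at 8; [11,12] uncovered → point at 12; [14,17] uncovered → point at 17; [20,21] uncovered → point at 21.
Points: 3, 8, 12, 17, 21 (5 total).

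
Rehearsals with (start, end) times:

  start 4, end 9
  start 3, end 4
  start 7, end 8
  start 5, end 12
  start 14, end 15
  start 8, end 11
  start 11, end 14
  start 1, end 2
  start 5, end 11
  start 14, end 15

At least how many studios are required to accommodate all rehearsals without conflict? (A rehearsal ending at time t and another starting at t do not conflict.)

4

Events (time:±→running): 1:+→1 2:-→0 3:+→1 4:-→0 4:+→1 5:+→2 5:+→3 7:+→4 … peak 4.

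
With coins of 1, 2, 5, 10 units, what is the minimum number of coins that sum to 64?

8

Use the largest denomination that fits, subtract, and repeat.
64 − 6×10→4 − 2×2→0
Total coins = 6 + 2 = 8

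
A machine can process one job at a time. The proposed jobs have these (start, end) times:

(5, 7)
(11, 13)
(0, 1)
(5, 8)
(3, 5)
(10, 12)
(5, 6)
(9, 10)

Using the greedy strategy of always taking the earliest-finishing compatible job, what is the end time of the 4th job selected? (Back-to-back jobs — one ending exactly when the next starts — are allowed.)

10

By end time: (0,1), (3,5), (5,6), (5,7), (5,8), (9,10), (10,12), (11,13).
Pick (0,1); next start ≥ 1 → (3,5); next start ≥ 5 → (5,6); next start ≥ 6 → (9,10); next start ≥ 10 → (10,12).
Selected: (0,1) (3,5) (5,6) (9,10) (10,12)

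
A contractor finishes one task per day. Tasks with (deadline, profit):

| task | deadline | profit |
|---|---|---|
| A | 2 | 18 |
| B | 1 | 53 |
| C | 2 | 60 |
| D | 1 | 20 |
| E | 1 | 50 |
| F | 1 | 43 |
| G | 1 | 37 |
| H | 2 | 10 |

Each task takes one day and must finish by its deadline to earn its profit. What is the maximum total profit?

113

Take jobs in profit order; each goes to the latest open slot no later than its deadline.
Profit order: C=60 B=53 E=50 F=43 G=37 D=20 A=18 H=10
Assign: C→slot 2, B→slot 1, E skipped, F skipped, G skipped, D skipped, A skipped, H skipped.
Slots: [1:B] [2:C]
Profit = 53 + 60 = 113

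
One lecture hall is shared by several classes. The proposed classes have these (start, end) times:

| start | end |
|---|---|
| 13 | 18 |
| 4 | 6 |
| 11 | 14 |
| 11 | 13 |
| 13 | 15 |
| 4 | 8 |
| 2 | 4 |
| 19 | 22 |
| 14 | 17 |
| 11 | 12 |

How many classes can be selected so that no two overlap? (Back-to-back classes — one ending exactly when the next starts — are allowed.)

Order by finish time; keep every interval that doesn't clash with the previous kept one.
By end time: (2,4), (4,6), (4,8), (11,12), (11,13), (11,14), (13,15), (14,17), (13,18), (19,22).
Pick (2,4); next start ≥ 4 → (4,6); next start ≥ 6 → (11,12); next start ≥ 12 → (13,15); next start ≥ 15 → (19,22).
Selected 5 classes.

5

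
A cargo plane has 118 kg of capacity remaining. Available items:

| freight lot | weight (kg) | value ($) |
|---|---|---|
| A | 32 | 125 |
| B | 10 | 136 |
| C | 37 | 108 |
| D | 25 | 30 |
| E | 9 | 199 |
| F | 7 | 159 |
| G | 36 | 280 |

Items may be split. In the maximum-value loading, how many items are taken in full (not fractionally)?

5

Greedy by value/weight ratio, highest first.
Ratios (sorted): F 22.71, E 22.11, B 13.60, G 7.78, A 3.91, C 2.92, D 1.20
take F (7 @ 159); take E (9 @ 199); take B (10 @ 136); take G (36 @ 280); take A (32 @ 125); take 24/37 of C → 70.05. Capacity used 118/118.
5 item(s) taken whole; one partial (take 24/37 of C).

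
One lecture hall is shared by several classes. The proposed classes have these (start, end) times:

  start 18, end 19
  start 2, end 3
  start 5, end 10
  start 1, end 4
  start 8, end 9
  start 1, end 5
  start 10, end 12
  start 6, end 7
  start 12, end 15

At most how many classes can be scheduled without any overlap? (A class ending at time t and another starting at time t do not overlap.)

By end time: (2,3), (1,4), (1,5), (6,7), (8,9), (5,10), (10,12), (12,15), (18,19).
Pick (2,3); next start ≥ 3 → (6,7); next start ≥ 7 → (8,9); next start ≥ 9 → (10,12); next start ≥ 12 → (12,15); next start ≥ 15 → (18,19).
Selected 6 classes.

6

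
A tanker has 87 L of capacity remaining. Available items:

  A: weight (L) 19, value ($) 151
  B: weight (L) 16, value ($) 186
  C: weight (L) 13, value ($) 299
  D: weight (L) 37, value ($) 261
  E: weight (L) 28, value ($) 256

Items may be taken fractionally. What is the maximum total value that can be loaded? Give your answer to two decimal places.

969.59

Greedy by value/weight ratio, highest first.
Order: C (299/13=23.00) > B (186/16=11.62) > E (256/28=9.14) > A (151/19=7.95) > D (261/37=7.05)
Fill: take C (13 @ 299) → take B (16 @ 186) → take E (28 @ 256) → take A (19 @ 151) → take 11/37 of D → 77.59; 87/87 used.
Total value = 969.59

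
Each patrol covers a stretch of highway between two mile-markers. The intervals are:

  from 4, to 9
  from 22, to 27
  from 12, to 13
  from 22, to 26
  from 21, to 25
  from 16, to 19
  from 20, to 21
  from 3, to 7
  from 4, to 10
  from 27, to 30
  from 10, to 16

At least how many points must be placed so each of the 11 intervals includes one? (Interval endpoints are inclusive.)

6

By right end: [3,7]  [4,9]  [4,10]  [12,13]  [10,16]  [16,19]  [20,21]  [21,25]  [22,26]  [22,27]  [27,30]
[3,7] uncovered → point at 7; [12,13] uncovered → point at 13; [16,19] uncovered → point at 19; [20,21] uncovered → point at 21; [22,26] uncovered → point at 26; [27,30] uncovered → point at 30.
Points: 7, 13, 19, 21, 26, 30 (6 total).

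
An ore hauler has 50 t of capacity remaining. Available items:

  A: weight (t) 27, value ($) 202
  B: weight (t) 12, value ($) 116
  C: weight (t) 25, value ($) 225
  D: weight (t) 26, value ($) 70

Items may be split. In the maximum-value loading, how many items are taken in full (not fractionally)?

2

Order: B (116/12=9.67) > C (225/25=9.00) > A (202/27=7.48) > D (70/26=2.69)
Fill: take B (12 @ 116) → take C (25 @ 225) → take 13/27 of A → 97.26; 50/50 used.
2 item(s) taken whole; one partial (take 13/27 of A).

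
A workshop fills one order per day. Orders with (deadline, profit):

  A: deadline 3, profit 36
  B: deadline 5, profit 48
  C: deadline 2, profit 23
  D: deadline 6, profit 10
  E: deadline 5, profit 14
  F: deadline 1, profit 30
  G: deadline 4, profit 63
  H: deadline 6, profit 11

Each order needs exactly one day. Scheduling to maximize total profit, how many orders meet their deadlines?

Take jobs in profit order; each goes to the latest open slot no later than its deadline.
Profit order: G=63 B=48 A=36 F=30 C=23 E=14 H=11 D=10
Assign: G→slot 4, B→slot 5, A→slot 3, F→slot 1, C→slot 2, E skipped, H→slot 6, D skipped.
Slots: [1:F] [2:C] [3:A] [4:G] [5:B] [6:H]
6 of 8 scheduled.

6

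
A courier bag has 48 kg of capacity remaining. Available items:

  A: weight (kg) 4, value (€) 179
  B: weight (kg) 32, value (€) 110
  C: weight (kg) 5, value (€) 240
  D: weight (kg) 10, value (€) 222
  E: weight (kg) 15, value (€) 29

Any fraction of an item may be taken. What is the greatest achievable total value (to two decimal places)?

Ratios (sorted): C 48.00, A 44.75, D 22.20, B 3.44, E 1.93
take C (5 @ 240); take A (4 @ 179); take D (10 @ 222); take 29/32 of B → 99.69. Capacity used 48/48.
Total value = 740.69

740.69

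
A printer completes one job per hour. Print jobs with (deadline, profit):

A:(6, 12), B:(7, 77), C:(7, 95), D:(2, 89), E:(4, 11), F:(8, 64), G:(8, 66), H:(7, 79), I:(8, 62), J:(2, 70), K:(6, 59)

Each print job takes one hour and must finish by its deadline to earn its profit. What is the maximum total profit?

Sort by profit descending; place each in the latest free slot ≤ its deadline.
Profit order: C=95 D=89 H=79 B=77 J=70 G=66 F=64 I=62 K=59 A=12 E=11
Assign: C→slot 7, D→slot 2, H→slot 6, B→slot 5, J→slot 1, G→slot 8, F→slot 4, I→slot 3, K skipped, A skipped, E skipped.
Slots: [1:J] [2:D] [3:I] [4:F] [5:B] [6:H] [7:C] [8:G]
Profit = 70 + 89 + 62 + 64 + 77 + 79 + 95 + 66 = 602

602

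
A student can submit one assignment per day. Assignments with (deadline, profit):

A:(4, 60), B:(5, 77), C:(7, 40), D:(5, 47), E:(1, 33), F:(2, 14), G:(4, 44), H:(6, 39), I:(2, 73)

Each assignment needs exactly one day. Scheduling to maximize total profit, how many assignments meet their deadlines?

7

By profit: B(d5,77), I(d2,73), A(d4,60), D(d5,47), G(d4,44), C(d7,40), H(d6,39), E(d1,33), F(d2,14)
B→slot 5; I→slot 2; A→slot 4; D→slot 3; G→slot 1; C→slot 7; H→slot 6; E skipped; F skipped.
7 of 9 scheduled.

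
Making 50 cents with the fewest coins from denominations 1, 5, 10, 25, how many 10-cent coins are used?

50 − 2×25→0
Count of 10: 0

0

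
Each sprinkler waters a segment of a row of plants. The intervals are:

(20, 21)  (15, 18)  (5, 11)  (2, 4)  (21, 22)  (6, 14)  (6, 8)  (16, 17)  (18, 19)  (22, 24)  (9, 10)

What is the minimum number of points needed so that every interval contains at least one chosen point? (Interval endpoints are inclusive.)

7

Sorted: [2,4] [6,8] [9,10] [5,11] [6,14] [16,17] [15,18] [18,19] [20,21] [21,22] [22,24]
{[2,4]} hit by 4; {[6,8]} hit by 8; {[9,10],[5,11],[6,14]} hit by 10; {[16,17],[15,18]} hit by 17; {[18,19]} hit by 19; {[20,21],[21,22]} hit by 21; {[22,24]} hit by 24.
Points: 4, 8, 10, 17, 19, 21, 24 (7 total).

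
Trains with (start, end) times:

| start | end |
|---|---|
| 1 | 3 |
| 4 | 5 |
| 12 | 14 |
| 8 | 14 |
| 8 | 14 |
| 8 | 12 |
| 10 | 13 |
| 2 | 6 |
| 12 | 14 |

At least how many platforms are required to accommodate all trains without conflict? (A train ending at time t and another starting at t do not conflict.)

Events (time:±→running): 1:+→1 2:+→2 3:-→1 4:+→2 5:-→1 6:-→0 8:+→1 8:+→2 8:+→3 10:+→4 12:-→3 12:+→4 12:+→5 … peak 5.

5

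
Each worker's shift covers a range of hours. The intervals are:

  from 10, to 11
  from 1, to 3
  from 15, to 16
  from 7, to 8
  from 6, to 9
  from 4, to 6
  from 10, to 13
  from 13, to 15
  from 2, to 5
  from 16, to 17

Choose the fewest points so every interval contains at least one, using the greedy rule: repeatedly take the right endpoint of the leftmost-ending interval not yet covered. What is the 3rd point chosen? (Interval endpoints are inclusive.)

Process intervals by earliest right end; each time one isn't hit yet, stab at its right endpoint.
Sorted: [1,3] [2,5] [4,6] [7,8] [6,9] [10,11] [10,13] [13,15] [15,16] [16,17]
{[1,3],[2,5]} hit by 3; {[4,6]} hit by 6; {[7,8],[6,9]} hit by 8; {[10,11],[10,13]} hit by 11; {[13,15],[15,16]} hit by 15; {[16,17]} hit by 17.
Points: 3, 6, 8, 11, 15, 17 (6 total).

8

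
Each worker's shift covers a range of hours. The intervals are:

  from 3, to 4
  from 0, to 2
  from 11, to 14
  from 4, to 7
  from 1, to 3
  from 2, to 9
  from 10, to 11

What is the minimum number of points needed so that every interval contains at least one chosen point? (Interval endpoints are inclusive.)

Sorted: [0,2] [1,3] [3,4] [4,7] [2,9] [10,11] [11,14]
{[0,2],[1,3]} hit by 2; {[3,4],[4,7],[2,9]} hit by 4; {[10,11],[11,14]} hit by 11.
Points: 2, 4, 11 (3 total).

3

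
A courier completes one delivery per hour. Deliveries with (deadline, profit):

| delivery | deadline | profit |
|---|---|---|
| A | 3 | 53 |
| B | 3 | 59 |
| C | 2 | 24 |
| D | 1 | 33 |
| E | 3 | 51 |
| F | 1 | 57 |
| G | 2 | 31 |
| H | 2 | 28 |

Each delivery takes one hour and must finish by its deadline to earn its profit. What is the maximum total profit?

Sort by profit descending; place each in the latest free slot ≤ its deadline.
By profit: B(d3,59), F(d1,57), A(d3,53), E(d3,51), D(d1,33), G(d2,31), H(d2,28), C(d2,24)
B→slot 3; F→slot 1; A→slot 2; E skipped; D skipped; G skipped; H skipped; C skipped.
Profit = 57 + 53 + 59 = 169

169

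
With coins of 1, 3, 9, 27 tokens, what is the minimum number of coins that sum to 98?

Greedy: take as many of the largest coin as possible, then repeat with the remainder.
98 − 3×27→17 − 1×9→8 − 2×3→2 − 2×1→0
Total coins = 3 + 1 + 2 + 2 = 8

8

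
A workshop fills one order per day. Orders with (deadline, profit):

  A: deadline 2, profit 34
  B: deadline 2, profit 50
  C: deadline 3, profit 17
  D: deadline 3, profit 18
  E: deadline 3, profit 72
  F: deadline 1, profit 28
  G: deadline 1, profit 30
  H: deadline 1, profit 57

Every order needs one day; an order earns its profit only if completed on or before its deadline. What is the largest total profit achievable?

179

Take jobs in profit order; each goes to the latest open slot no later than its deadline.
By profit: E(d3,72), H(d1,57), B(d2,50), A(d2,34), G(d1,30), F(d1,28), D(d3,18), C(d3,17)
E→slot 3; H→slot 1; B→slot 2; A skipped; G skipped; F skipped; D skipped; C skipped.
Profit = 57 + 50 + 72 = 179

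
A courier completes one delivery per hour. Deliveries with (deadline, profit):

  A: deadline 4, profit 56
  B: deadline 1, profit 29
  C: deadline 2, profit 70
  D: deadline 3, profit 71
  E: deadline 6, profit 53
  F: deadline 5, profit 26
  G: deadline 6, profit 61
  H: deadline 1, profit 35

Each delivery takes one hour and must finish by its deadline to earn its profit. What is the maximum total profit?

346

Sort by profit descending; place each in the latest free slot ≤ its deadline.
By profit: D(d3,71), C(d2,70), G(d6,61), A(d4,56), E(d6,53), H(d1,35), B(d1,29), F(d5,26)
D→slot 3; C→slot 2; G→slot 6; A→slot 4; E→slot 5; H→slot 1; B skipped; F skipped.
Profit = 35 + 70 + 71 + 56 + 53 + 61 = 346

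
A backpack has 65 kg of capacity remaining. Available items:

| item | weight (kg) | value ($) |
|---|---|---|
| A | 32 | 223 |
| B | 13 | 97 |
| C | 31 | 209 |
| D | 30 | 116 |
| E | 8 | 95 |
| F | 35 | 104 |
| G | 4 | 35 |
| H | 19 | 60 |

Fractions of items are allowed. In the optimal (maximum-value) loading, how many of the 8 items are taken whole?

Greedy by value/weight ratio, highest first.
Ratios (sorted): E 11.88, G 8.75, B 7.46, A 6.97, C 6.74, D 3.87, H 3.16, F 2.97
take E (8 @ 95); take G (4 @ 35); take B (13 @ 97); take A (32 @ 223); take 8/31 of C → 53.94. Capacity used 65/65.
4 item(s) taken whole; one partial (take 8/31 of C).

4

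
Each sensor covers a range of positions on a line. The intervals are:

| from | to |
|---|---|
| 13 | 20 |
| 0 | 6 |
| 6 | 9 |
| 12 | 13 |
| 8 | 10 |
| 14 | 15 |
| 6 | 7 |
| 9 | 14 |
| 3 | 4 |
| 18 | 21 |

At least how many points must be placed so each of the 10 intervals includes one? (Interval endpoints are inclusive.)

6

Process intervals by earliest right end; each time one isn't hit yet, stab at its right endpoint.
Sorted: [3,4] [0,6] [6,7] [6,9] [8,10] [12,13] [9,14] [14,15] [13,20] [18,21]
{[3,4],[0,6]} hit by 4; {[6,7],[6,9]} hit by 7; {[8,10]} hit by 10; {[12,13],[9,14]} hit by 13; {[14,15],[13,20]} hit by 15; {[18,21]} hit by 21.
Points: 4, 7, 10, 13, 15, 21 (6 total).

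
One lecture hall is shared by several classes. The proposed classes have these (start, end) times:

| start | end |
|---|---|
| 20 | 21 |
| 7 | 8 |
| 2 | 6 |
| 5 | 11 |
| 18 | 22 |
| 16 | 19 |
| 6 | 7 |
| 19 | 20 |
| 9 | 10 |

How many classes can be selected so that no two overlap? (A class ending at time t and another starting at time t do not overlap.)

7

Order by finish time; keep every interval that doesn't clash with the previous kept one.
By end time: (2,6), (6,7), (7,8), (9,10), (5,11), (16,19), (19,20), (20,21), (18,22).
Pick (2,6); next start ≥ 6 → (6,7); next start ≥ 7 → (7,8); next start ≥ 8 → (9,10); next start ≥ 10 → (16,19); next start ≥ 19 → (19,20); next start ≥ 20 → (20,21).
Selected 7 classes.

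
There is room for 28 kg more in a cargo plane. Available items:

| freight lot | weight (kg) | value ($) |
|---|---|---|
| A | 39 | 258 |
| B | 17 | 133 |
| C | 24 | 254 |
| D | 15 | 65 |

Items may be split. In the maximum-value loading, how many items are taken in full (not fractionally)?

Ratios (sorted): C 10.58, B 7.82, A 6.62, D 4.33
take C (24 @ 254); take 4/17 of B → 31.29. Capacity used 28/28.
1 item(s) taken whole; one partial (take 4/17 of B).

1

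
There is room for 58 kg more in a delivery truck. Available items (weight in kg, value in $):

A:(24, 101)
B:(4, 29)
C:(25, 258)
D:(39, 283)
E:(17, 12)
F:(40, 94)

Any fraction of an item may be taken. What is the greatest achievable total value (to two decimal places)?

Greedy by value/weight ratio, highest first.
Order: C (258/25=10.32) > D (283/39=7.26) > B (29/4=7.25) > A (101/24=4.21) > F (94/40=2.35) > E (12/17=0.71)
Fill: take C (25 @ 258) → take 33/39 of D → 239.46; 58/58 used.
Total value = 497.46

497.46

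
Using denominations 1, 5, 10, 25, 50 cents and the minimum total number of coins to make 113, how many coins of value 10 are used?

1

113 − 2×50→13 − 1×10→3 − 3×1→0
Count of 10: 1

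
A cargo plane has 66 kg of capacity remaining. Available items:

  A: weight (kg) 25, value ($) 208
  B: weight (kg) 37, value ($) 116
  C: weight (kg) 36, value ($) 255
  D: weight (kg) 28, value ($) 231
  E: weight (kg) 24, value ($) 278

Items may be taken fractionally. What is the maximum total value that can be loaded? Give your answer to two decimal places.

Sort by value per unit weight and fill in that order.
Ratios (sorted): E 11.58, A 8.32, D 8.25, C 7.08, B 3.14
take E (24 @ 278); take A (25 @ 208); take 17/28 of D → 140.25. Capacity used 66/66.
Total value = 626.25

626.25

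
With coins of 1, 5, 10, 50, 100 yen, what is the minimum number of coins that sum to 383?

383 − 3×100→83 − 1×50→33 − 3×10→3 − 3×1→0
Total coins = 3 + 1 + 3 + 3 = 10

10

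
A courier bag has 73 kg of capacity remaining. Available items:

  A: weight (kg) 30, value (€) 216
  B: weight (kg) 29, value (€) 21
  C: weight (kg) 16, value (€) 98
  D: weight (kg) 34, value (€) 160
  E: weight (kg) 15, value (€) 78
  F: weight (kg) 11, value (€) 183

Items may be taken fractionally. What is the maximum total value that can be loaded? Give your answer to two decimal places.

Order: F (183/11=16.64) > A (216/30=7.20) > C (98/16=6.12) > E (78/15=5.20) > D (160/34=4.71) > B (21/29=0.72)
Fill: take F (11 @ 183) → take A (30 @ 216) → take C (16 @ 98) → take E (15 @ 78) → take 1/34 of D → 4.71; 73/73 used.
Total value = 579.71

579.71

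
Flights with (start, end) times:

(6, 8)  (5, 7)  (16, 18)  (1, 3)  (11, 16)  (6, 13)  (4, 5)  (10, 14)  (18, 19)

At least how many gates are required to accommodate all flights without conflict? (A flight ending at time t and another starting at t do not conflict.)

3

Count concurrent intervals with a sweep; the peak is the room count.
Events (time:±→running): 1:+→1 3:-→0 4:+→1 5:-→0 5:+→1 6:+→2 6:+→3 … peak 3.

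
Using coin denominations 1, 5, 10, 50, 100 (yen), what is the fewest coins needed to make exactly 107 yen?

4

107 = 1×100 + 1×5 + 2×1
Total coins = 1 + 1 + 2 = 4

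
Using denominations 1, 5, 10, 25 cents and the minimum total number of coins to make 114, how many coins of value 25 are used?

4

Greedy: take as many of the largest coin as possible, then repeat with the remainder.
114 − 4×25→14 − 1×10→4 − 4×1→0
Count of 25: 4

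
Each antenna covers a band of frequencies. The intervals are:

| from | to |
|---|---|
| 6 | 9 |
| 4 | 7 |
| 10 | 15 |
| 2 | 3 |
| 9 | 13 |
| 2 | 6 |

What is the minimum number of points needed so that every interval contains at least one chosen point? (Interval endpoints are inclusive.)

Process intervals by earliest right end; each time one isn't hit yet, stab at its right endpoint.
Sorted: [2,3] [2,6] [4,7] [6,9] [9,13] [10,15]
{[2,3],[2,6]} hit by 3; {[4,7],[6,9]} hit by 7; {[9,13],[10,15]} hit by 13.
Points: 3, 7, 13 (3 total).

3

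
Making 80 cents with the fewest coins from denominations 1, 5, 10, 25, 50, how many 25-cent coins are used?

80 = 1×50 + 1×25 + 1×5
Count of 25: 1

1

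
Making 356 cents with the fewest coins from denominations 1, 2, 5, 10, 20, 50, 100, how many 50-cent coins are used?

1

Greedy: take as many of the largest coin as possible, then repeat with the remainder.
356 = 3×100 + 1×50 + 1×5 + 1×1
Count of 50: 1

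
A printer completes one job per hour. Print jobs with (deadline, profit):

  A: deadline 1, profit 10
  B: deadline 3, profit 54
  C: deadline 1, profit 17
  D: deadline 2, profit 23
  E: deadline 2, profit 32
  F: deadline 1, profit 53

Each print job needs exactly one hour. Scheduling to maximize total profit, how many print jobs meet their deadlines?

3

Sort by profit descending; place each in the latest free slot ≤ its deadline.
Profit order: B=54 F=53 E=32 D=23 C=17 A=10
Assign: B→slot 3, F→slot 1, E→slot 2, D skipped, C skipped, A skipped.
Slots: [1:F] [2:E] [3:B]
3 of 6 scheduled.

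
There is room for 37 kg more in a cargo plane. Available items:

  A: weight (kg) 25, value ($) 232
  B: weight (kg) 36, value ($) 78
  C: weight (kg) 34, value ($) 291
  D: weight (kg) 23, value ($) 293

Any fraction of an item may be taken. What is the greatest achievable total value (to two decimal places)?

Order: D (293/23=12.74) > A (232/25=9.28) > C (291/34=8.56) > B (78/36=2.17)
Fill: take D (23 @ 293) → take 14/25 of A → 129.92; 37/37 used.
Total value = 422.92

422.92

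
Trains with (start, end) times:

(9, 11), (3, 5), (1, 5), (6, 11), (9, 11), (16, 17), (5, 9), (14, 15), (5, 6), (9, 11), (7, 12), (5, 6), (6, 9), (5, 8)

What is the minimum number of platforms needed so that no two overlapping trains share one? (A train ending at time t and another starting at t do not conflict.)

5

The answer is the maximum number of intervals overlapping at any instant.
Events (time:±→running): 1:+→1 3:+→2 5:-→1 5:-→0 5:+→1 5:+→2 5:+→3 5:+→4 6:-→3 6:-→2 6:+→3 6:+→4 7:+→5 … peak 5.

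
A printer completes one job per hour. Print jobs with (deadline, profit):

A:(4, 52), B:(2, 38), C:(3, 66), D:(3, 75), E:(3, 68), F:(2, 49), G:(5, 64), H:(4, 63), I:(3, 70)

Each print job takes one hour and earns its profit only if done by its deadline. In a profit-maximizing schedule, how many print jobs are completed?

Sort by profit descending; place each in the latest free slot ≤ its deadline.
By profit: D(d3,75), I(d3,70), E(d3,68), C(d3,66), G(d5,64), H(d4,63), A(d4,52), F(d2,49), B(d2,38)
D→slot 3; I→slot 2; E→slot 1; C skipped; G→slot 5; H→slot 4; A skipped; F skipped; B skipped.
5 of 9 scheduled.

5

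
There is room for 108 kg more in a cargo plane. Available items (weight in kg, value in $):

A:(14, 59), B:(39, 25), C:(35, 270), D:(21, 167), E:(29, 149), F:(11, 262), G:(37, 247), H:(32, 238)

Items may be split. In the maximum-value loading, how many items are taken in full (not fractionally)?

Greedy by value/weight ratio, highest first.
Order: F (262/11=23.82) > D (167/21=7.95) > C (270/35=7.71) > H (238/32=7.44) > G (247/37=6.68) > E (149/29=5.14) > A (59/14=4.21) > B (25/39=0.64)
Fill: take F (11 @ 262) → take D (21 @ 167) → take C (35 @ 270) → take H (32 @ 238) → take 9/37 of G → 60.08; 108/108 used.
4 item(s) taken whole; one partial (take 9/37 of G).

4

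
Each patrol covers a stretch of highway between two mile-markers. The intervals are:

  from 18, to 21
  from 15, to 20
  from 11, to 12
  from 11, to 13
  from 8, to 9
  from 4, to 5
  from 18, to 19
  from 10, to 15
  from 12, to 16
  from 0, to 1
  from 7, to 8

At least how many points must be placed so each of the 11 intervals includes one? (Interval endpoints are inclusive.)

5

Process intervals by earliest right end; each time one isn't hit yet, stab at its right endpoint.
Sorted: [0,1] [4,5] [7,8] [8,9] [11,12] [11,13] [10,15] [12,16] [18,19] [15,20] [18,21]
{[0,1]} hit by 1; {[4,5]} hit by 5; {[7,8],[8,9]} hit by 8; {[11,12],[11,13],[10,15],[12,16]} hit by 12; {[18,19],[15,20],[18,21]} hit by 19.
Points: 1, 5, 8, 12, 19 (5 total).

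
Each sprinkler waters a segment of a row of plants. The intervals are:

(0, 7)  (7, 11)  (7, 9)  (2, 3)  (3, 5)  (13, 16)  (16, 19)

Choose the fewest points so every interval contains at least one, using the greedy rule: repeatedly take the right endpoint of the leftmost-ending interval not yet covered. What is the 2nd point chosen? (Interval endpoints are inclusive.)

Sort by right endpoint; whenever an interval is uncovered, place a point at its right end.
By right end: [2,3]  [3,5]  [0,7]  [7,9]  [7,11]  [13,16]  [16,19]
[2,3] uncovered → point at 3; [7,9] uncovered → point at 9; [13,16] uncovered → point at 16.
Points: 3, 9, 16 (3 total).

9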